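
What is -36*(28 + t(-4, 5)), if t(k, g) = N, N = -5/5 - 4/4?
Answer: -936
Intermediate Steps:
N = -2 (N = -5*⅕ - 4*¼ = -1 - 1 = -2)
t(k, g) = -2
-36*(28 + t(-4, 5)) = -36*(28 - 2) = -36*26 = -936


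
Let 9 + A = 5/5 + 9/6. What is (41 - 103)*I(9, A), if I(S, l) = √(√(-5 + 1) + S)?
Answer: -62*√(9 + 2*I) ≈ -187.13 - 20.542*I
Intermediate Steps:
A = -13/2 (A = -9 + (5/5 + 9/6) = -9 + (5*(⅕) + 9*(⅙)) = -9 + (1 + 3/2) = -9 + 5/2 = -13/2 ≈ -6.5000)
I(S, l) = √(S + 2*I) (I(S, l) = √(√(-4) + S) = √(2*I + S) = √(S + 2*I))
(41 - 103)*I(9, A) = (41 - 103)*√(9 + 2*I) = -62*√(9 + 2*I)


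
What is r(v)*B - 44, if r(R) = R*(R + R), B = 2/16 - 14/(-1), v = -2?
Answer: 69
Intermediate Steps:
B = 113/8 (B = 2*(1/16) - 14*(-1) = ⅛ + 14 = 113/8 ≈ 14.125)
r(R) = 2*R² (r(R) = R*(2*R) = 2*R²)
r(v)*B - 44 = (2*(-2)²)*(113/8) - 44 = (2*4)*(113/8) - 44 = 8*(113/8) - 44 = 113 - 44 = 69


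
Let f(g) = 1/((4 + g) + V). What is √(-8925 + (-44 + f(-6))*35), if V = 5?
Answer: 56*I*√30/3 ≈ 102.24*I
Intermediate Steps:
f(g) = 1/(9 + g) (f(g) = 1/((4 + g) + 5) = 1/(9 + g))
√(-8925 + (-44 + f(-6))*35) = √(-8925 + (-44 + 1/(9 - 6))*35) = √(-8925 + (-44 + 1/3)*35) = √(-8925 + (-44 + ⅓)*35) = √(-8925 - 131/3*35) = √(-8925 - 4585/3) = √(-31360/3) = 56*I*√30/3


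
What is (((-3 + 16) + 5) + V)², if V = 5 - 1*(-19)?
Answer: 1764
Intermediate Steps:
V = 24 (V = 5 + 19 = 24)
(((-3 + 16) + 5) + V)² = (((-3 + 16) + 5) + 24)² = ((13 + 5) + 24)² = (18 + 24)² = 42² = 1764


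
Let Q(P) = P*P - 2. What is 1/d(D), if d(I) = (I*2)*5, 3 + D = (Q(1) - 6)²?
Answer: 1/460 ≈ 0.0021739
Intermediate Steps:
Q(P) = -2 + P² (Q(P) = P² - 2 = -2 + P²)
D = 46 (D = -3 + ((-2 + 1²) - 6)² = -3 + ((-2 + 1) - 6)² = -3 + (-1 - 6)² = -3 + (-7)² = -3 + 49 = 46)
d(I) = 10*I (d(I) = (2*I)*5 = 10*I)
1/d(D) = 1/(10*46) = 1/460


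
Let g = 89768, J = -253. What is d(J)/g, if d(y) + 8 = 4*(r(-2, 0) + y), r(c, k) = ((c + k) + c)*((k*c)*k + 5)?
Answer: -275/22442 ≈ -0.012254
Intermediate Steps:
r(c, k) = (5 + c*k**2)*(k + 2*c) (r(c, k) = (k + 2*c)*((c*k)*k + 5) = (k + 2*c)*(c*k**2 + 5) = (k + 2*c)*(5 + c*k**2) = (5 + c*k**2)*(k + 2*c))
d(y) = -88 + 4*y (d(y) = -8 + 4*((5*0 + 10*(-2) - 2*0**3 + 2*(-2)**2*0**2) + y) = -8 + 4*((0 - 20 - 2*0 + 2*4*0) + y) = -8 + 4*((0 - 20 + 0 + 0) + y) = -8 + 4*(-20 + y) = -8 + (-80 + 4*y) = -88 + 4*y)
d(J)/g = (-88 + 4*(-253))/89768 = (-88 - 1012)*(1/89768) = -1100*1/89768 = -275/22442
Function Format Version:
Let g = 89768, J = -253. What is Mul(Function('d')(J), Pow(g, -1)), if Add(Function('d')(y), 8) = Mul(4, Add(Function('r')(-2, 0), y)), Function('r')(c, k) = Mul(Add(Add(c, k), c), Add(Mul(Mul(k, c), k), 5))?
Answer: Rational(-275, 22442) ≈ -0.012254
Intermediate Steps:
Function('r')(c, k) = Mul(Add(5, Mul(c, Pow(k, 2))), Add(k, Mul(2, c))) (Function('r')(c, k) = Mul(Add(k, Mul(2, c)), Add(Mul(Mul(c, k), k), 5)) = Mul(Add(k, Mul(2, c)), Add(Mul(c, Pow(k, 2)), 5)) = Mul(Add(k, Mul(2, c)), Add(5, Mul(c, Pow(k, 2)))) = Mul(Add(5, Mul(c, Pow(k, 2))), Add(k, Mul(2, c))))
Function('d')(y) = Add(-88, Mul(4, y)) (Function('d')(y) = Add(-8, Mul(4, Add(Add(Mul(5, 0), Mul(10, -2), Mul(-2, Pow(0, 3)), Mul(2, Pow(-2, 2), Pow(0, 2))), y))) = Add(-8, Mul(4, Add(Add(0, -20, Mul(-2, 0), Mul(2, 4, 0)), y))) = Add(-8, Mul(4, Add(Add(0, -20, 0, 0), y))) = Add(-8, Mul(4, Add(-20, y))) = Add(-8, Add(-80, Mul(4, y))) = Add(-88, Mul(4, y)))
Mul(Function('d')(J), Pow(g, -1)) = Mul(Add(-88, Mul(4, -253)), Pow(89768, -1)) = Mul(Add(-88, -1012), Rational(1, 89768)) = Mul(-1100, Rational(1, 89768)) = Rational(-275, 22442)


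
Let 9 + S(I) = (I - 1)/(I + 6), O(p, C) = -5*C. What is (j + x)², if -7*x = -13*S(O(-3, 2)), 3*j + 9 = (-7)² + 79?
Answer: 5555449/7056 ≈ 787.34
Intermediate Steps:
S(I) = -9 + (-1 + I)/(6 + I) (S(I) = -9 + (I - 1)/(I + 6) = -9 + (-1 + I)/(6 + I))
j = 119/3 (j = -3 + ((-7)² + 79)/3 = -3 + (49 + 79)/3 = -3 + (⅓)*128 = -3 + 128/3 = 119/3 ≈ 39.667)
x = -325/28 (x = -(-13)*(-55 - (-40)*2)/(6 - 5*2)/7 = -(-13)*(-55 - 8*(-10))/(6 - 10)/7 = -(-13)*(-55 + 80)/(-4)/7 = -(-13)*(-¼*25)/7 = -(-13)*(-25)/(7*4) = -⅐*325/4 = -325/28 ≈ -11.607)
(j + x)² = (119/3 - 325/28)² = (2357/84)² = 5555449/7056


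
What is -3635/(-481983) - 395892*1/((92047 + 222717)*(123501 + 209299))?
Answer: 95147002744541/12622346631398400 ≈ 0.0075380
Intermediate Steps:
-3635/(-481983) - 395892*1/((92047 + 222717)*(123501 + 209299)) = -3635*(-1/481983) - 395892/(314764*332800) = 3635/481983 - 395892/104753459200 = 3635/481983 - 395892*1/104753459200 = 3635/481983 - 98973/26188364800 = 95147002744541/12622346631398400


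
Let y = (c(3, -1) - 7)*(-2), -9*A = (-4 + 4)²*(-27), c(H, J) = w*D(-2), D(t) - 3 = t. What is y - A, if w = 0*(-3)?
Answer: 14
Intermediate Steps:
D(t) = 3 + t
w = 0
c(H, J) = 0 (c(H, J) = 0*(3 - 2) = 0*1 = 0)
A = 0 (A = -(-4 + 4)²*(-27)/9 = -0²*(-27)/9 = -0*(-27) = -⅑*0 = 0)
y = 14 (y = (0 - 7)*(-2) = -7*(-2) = 14)
y - A = 14 - 1*0 = 14 + 0 = 14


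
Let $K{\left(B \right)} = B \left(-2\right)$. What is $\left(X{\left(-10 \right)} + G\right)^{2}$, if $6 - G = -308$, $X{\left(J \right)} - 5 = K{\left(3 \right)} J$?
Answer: $143641$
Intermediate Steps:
$K{\left(B \right)} = - 2 B$
$X{\left(J \right)} = 5 - 6 J$ ($X{\left(J \right)} = 5 + \left(-2\right) 3 J = 5 - 6 J$)
$G = 314$ ($G = 6 - -308 = 6 + 308 = 314$)
$\left(X{\left(-10 \right)} + G\right)^{2} = \left(\left(5 - -60\right) + 314\right)^{2} = \left(\left(5 + 60\right) + 314\right)^{2} = \left(65 + 314\right)^{2} = 379^{2} = 143641$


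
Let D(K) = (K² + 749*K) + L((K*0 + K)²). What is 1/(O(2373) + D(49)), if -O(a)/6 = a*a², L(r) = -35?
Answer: -1/80175975635 ≈ -1.2473e-11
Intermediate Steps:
O(a) = -6*a³ (O(a) = -6*a*a² = -6*a³)
D(K) = -35 + K² + 749*K (D(K) = (K² + 749*K) - 35 = -35 + K² + 749*K)
1/(O(2373) + D(49)) = 1/(-6*2373³ + (-35 + 49² + 749*49)) = 1/(-6*13362669117 + (-35 + 2401 + 36701)) = 1/(-80176014702 + 39067) = 1/(-80175975635) = -1/80175975635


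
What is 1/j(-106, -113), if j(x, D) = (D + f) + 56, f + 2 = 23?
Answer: -1/36 ≈ -0.027778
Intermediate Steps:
f = 21 (f = -2 + 23 = 21)
j(x, D) = 77 + D (j(x, D) = (D + 21) + 56 = (21 + D) + 56 = 77 + D)
1/j(-106, -113) = 1/(77 - 113) = 1/(-36) = -1/36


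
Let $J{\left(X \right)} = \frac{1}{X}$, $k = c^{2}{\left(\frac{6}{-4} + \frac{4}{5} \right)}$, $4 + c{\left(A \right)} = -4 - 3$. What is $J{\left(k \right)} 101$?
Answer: $\frac{101}{121} \approx 0.83471$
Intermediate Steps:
$c{\left(A \right)} = -11$ ($c{\left(A \right)} = -4 - 7 = -11$)
$k = 121$ ($k = \left(-11\right)^{2} = 121$)
$J{\left(k \right)} 101 = \frac{1}{121} \cdot 101 = \frac{101}{121}$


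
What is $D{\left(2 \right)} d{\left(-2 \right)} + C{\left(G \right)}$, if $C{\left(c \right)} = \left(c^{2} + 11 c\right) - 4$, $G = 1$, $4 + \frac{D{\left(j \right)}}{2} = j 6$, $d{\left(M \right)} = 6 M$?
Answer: $-184$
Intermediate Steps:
$D{\left(j \right)} = -8 + 12 j$ ($D{\left(j \right)} = -8 + 2 j 6 = -8 + 2 \cdot 6 j = -8 + 12 j$)
$C{\left(c \right)} = -4 + c^{2} + 11 c$
$D{\left(2 \right)} d{\left(-2 \right)} + C{\left(G \right)} = \left(-8 + 12 \cdot 2\right) 6 \left(-2\right) + \left(-4 + 1^{2} + 11 \cdot 1\right) = \left(-8 + 24\right) \left(-12\right) + \left(-4 + 1 + 11\right) = 16 \left(-12\right) + 8 = -192 + 8 = -184$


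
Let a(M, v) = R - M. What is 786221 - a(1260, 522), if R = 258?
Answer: 787223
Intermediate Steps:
a(M, v) = 258 - M
786221 - a(1260, 522) = 786221 - (258 - 1*1260) = 786221 - (258 - 1260) = 786221 - 1*(-1002) = 786221 + 1002 = 787223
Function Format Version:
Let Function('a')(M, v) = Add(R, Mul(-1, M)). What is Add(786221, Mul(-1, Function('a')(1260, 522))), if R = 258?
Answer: 787223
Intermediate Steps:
Function('a')(M, v) = Add(258, Mul(-1, M))
Add(786221, Mul(-1, Function('a')(1260, 522))) = Add(786221, Mul(-1, Add(258, Mul(-1, 1260)))) = Add(786221, Mul(-1, Add(258, -1260))) = Add(786221, Mul(-1, -1002)) = Add(786221, 1002) = 787223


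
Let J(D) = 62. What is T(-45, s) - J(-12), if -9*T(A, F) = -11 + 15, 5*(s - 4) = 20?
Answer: -562/9 ≈ -62.444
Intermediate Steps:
s = 8 (s = 4 + (⅕)*20 = 4 + 4 = 8)
T(A, F) = -4/9 (T(A, F) = -(-11 + 15)/9 = -⅑*4 = -4/9)
T(-45, s) - J(-12) = -4/9 - 1*62 = -4/9 - 62 = -562/9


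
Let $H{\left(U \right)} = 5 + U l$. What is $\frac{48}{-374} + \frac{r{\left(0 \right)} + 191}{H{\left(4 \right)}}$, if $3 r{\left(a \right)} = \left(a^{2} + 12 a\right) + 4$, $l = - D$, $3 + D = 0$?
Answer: $\frac{6275}{561} \approx 11.185$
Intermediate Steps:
$D = -3$ ($D = -3 + 0 = -3$)
$l = 3$ ($l = \left(-1\right) \left(-3\right) = 3$)
$r{\left(a \right)} = \frac{4}{3} + 4 a + \frac{a^{2}}{3}$ ($r{\left(a \right)} = \frac{\left(a^{2} + 12 a\right) + 4}{3} = \frac{4 + a^{2} + 12 a}{3} = \frac{4}{3} + 4 a + \frac{a^{2}}{3}$)
$H{\left(U \right)} = 5 + 3 U$ ($H{\left(U \right)} = 5 + U 3 = 5 + 3 U$)
$\frac{48}{-374} + \frac{r{\left(0 \right)} + 191}{H{\left(4 \right)}} = \frac{48}{-374} + \frac{\left(\frac{4}{3} + 4 \cdot 0 + \frac{0^{2}}{3}\right) + 191}{5 + 3 \cdot 4} = 48 \left(- \frac{1}{374}\right) + \frac{\left(\frac{4}{3} + 0 + \frac{1}{3} \cdot 0\right) + 191}{5 + 12} = - \frac{24}{187} + \frac{\left(\frac{4}{3} + 0 + 0\right) + 191}{17} = - \frac{24}{187} + \left(\frac{4}{3} + 191\right) \frac{1}{17} = - \frac{24}{187} + \frac{577}{3} \cdot \frac{1}{17} = - \frac{24}{187} + \frac{577}{51} = \frac{6275}{561}$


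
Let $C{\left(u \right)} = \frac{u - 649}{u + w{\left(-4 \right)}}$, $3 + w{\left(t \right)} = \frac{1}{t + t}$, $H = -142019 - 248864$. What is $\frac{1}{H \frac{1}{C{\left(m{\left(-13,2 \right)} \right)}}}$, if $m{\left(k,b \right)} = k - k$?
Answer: $- \frac{5192}{9772075} \approx -0.00053131$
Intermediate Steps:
$m{\left(k,b \right)} = 0$
$H = -390883$ ($H = -142019 - 248864 = -390883$)
$w{\left(t \right)} = -3 + \frac{1}{2 t}$ ($w{\left(t \right)} = -3 + \frac{1}{t + t} = -3 + \frac{1}{2 t}$)
$C{\left(u \right)} = \frac{-649 + u}{- \frac{25}{8} + u}$ ($C{\left(u \right)} = \frac{u - 649}{u - \left(3 - \frac{1}{2 \left(-4\right)}\right)} = \frac{-649 + u}{u + \left(-3 + \frac{1}{2} \left(- \frac{1}{4}\right)\right)} = \frac{-649 + u}{u - \frac{25}{8}} = \frac{-649 + u}{- \frac{25}{8} + u}$)
$\frac{1}{H \frac{1}{C{\left(m{\left(-13,2 \right)} \right)}}} = \frac{1}{\left(-390883\right) \frac{1}{8 \frac{1}{25 - 0} \left(649 - 0\right)}} = \frac{1}{\left(-390883\right) \frac{1}{8 \frac{1}{25 + 0} \left(649 + 0\right)}} = \frac{1}{\left(-390883\right) \frac{1}{8 \cdot \frac{1}{25} \cdot 649}} = \frac{1}{\left(-390883\right) \frac{1}{\frac{5192}{25}}} = \frac{1}{\left(-390883\right) \frac{25}{5192}} = \frac{1}{- \frac{9772075}{5192}} = - \frac{5192}{9772075}$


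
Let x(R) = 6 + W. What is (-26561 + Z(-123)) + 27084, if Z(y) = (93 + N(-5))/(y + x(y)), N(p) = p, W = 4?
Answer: 59011/113 ≈ 522.22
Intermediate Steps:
x(R) = 10 (x(R) = 6 + 4 = 10)
Z(y) = 88/(10 + y) (Z(y) = (93 - 5)/(y + 10) = 88/(10 + y))
(-26561 + Z(-123)) + 27084 = (-26561 + 88/(10 - 123)) + 27084 = (-26561 + 88/(-113)) + 27084 = (-26561 + 88*(-1/113)) + 27084 = (-26561 - 88/113) + 27084 = -3001481/113 + 27084 = 59011/113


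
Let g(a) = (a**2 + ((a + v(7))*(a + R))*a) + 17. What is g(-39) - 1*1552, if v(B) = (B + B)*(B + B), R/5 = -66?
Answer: 2259373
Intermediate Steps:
R = -330 (R = 5*(-66) = -330)
v(B) = 4*B**2 (v(B) = (2*B)*(2*B) = 4*B**2)
g(a) = 17 + a**2 + a*(-330 + a)*(196 + a) (g(a) = (a**2 + ((a + 4*7**2)*(a - 330))*a) + 17 = (a**2 + ((a + 4*49)*(-330 + a))*a) + 17 = (a**2 + ((a + 196)*(-330 + a))*a) + 17 = (a**2 + ((196 + a)*(-330 + a))*a) + 17 = (a**2 + ((-330 + a)*(196 + a))*a) + 17 = (a**2 + a*(-330 + a)*(196 + a)) + 17 = 17 + a**2 + a*(-330 + a)*(196 + a))
g(-39) - 1*1552 = (17 + (-39)**3 - 64680*(-39) - 133*(-39)**2) - 1*1552 = (17 - 59319 + 2522520 - 133*1521) - 1552 = (17 - 59319 + 2522520 - 202293) - 1552 = 2260925 - 1552 = 2259373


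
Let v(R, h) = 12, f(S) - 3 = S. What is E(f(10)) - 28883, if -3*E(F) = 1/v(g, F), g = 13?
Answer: -1039789/36 ≈ -28883.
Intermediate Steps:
f(S) = 3 + S
E(F) = -1/36 (E(F) = -⅓/12 = -⅓*1/12 = -1/36)
E(f(10)) - 28883 = -1/36 - 28883 = -1039789/36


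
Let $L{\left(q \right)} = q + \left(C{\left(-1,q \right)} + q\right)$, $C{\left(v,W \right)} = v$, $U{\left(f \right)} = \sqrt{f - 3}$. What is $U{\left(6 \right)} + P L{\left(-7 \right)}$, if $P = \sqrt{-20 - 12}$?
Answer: $\sqrt{3} - 60 i \sqrt{2} \approx 1.732 - 84.853 i$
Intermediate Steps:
$P = 4 i \sqrt{2}$ ($P = \sqrt{-32} = 4 i \sqrt{2} \approx 5.6569 i$)
$U{\left(f \right)} = \sqrt{-3 + f}$
$L{\left(q \right)} = -1 + 2 q$ ($L{\left(q \right)} = q + \left(-1 + q\right) = -1 + 2 q$)
$U{\left(6 \right)} + P L{\left(-7 \right)} = \sqrt{-3 + 6} + 4 i \sqrt{2} \left(-1 + 2 \left(-7\right)\right) = \sqrt{3} + 4 i \sqrt{2} \left(-1 - 14\right) = \sqrt{3} + 4 i \sqrt{2} \left(-15\right) = \sqrt{3} - 60 i \sqrt{2}$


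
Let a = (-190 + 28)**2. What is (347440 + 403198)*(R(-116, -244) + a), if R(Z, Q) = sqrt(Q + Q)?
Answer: 19699743672 + 1501276*I*sqrt(122) ≈ 1.97e+10 + 1.6582e+7*I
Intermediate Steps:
R(Z, Q) = sqrt(2)*sqrt(Q) (R(Z, Q) = sqrt(2*Q) = sqrt(2)*sqrt(Q))
a = 26244 (a = (-162)**2 = 26244)
(347440 + 403198)*(R(-116, -244) + a) = (347440 + 403198)*(sqrt(2)*sqrt(-244) + 26244) = 750638*(sqrt(2)*(2*I*sqrt(61)) + 26244) = 750638*(2*I*sqrt(122) + 26244) = 750638*(26244 + 2*I*sqrt(122)) = 19699743672 + 1501276*I*sqrt(122)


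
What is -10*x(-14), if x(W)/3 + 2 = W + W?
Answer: 900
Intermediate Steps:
x(W) = -6 + 6*W (x(W) = -6 + 3*(W + W) = -6 + 3*(2*W) = -6 + 6*W)
-10*x(-14) = -10*(-6 + 6*(-14)) = -10*(-6 - 84) = -10*(-90) = 900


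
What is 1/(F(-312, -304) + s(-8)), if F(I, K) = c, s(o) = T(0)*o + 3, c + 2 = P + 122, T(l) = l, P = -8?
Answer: 1/115 ≈ 0.0086956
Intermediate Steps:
c = 112 (c = -2 + (-8 + 122) = -2 + 114 = 112)
s(o) = 3 (s(o) = 0*o + 3 = 0 + 3 = 3)
F(I, K) = 112
1/(F(-312, -304) + s(-8)) = 1/(112 + 3) = 1/115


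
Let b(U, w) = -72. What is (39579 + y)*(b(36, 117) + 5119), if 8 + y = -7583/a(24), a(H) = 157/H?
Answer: 30436715785/157 ≈ 1.9386e+8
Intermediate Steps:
y = -183248/157 (y = -8 - 7583/(157/24) = -8 - 7583/(157*(1/24)) = -8 - 7583/157/24 = -8 - 7583*24/157 = -8 - 181992/157 = -183248/157 ≈ -1167.2)
(39579 + y)*(b(36, 117) + 5119) = (39579 - 183248/157)*(-72 + 5119) = (6030655/157)*5047 = 30436715785/157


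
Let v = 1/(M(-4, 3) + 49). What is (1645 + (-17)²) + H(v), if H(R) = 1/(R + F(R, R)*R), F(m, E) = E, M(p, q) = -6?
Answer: 86945/44 ≈ 1976.0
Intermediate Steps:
v = 1/43 (v = 1/(-6 + 49) = 1/43 ≈ 0.023256)
H(R) = 1/(R + R²) (H(R) = 1/(R + R*R) = 1/(R + R²))
(1645 + (-17)²) + H(v) = (1645 + (-17)²) + 1/((1/43)*(1 + 1/43)) = (1645 + 289) + 43/(44/43) = 1934 + 43*(43/44) = 1934 + 1849/44 = 86945/44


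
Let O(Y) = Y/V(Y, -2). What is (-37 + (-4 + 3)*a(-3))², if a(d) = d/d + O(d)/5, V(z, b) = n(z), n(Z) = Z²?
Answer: 323761/225 ≈ 1438.9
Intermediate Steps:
V(z, b) = z²
O(Y) = 1/Y (O(Y) = Y/(Y²) = Y/Y² = 1/Y)
a(d) = 1 + 1/(5*d) (a(d) = d/d + 1/(d*5) = 1 + (⅕)/d = 1 + 1/(5*d))
(-37 + (-4 + 3)*a(-3))² = (-37 + (-4 + 3)*((⅕ - 3)/(-3)))² = (-37 - (-1)*(-14)/(3*5))² = (-37 - 1*14/15)² = (-37 - 14/15)² = (-569/15)² = 323761/225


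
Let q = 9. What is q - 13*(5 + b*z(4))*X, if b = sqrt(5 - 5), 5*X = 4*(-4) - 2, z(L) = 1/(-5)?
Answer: 243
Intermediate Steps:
z(L) = -1/5
X = -18/5 (X = (4*(-4) - 2)/5 = (-16 - 2)/5 = (1/5)*(-18) = -18/5 ≈ -3.6000)
b = 0 (b = sqrt(0) = 0)
q - 13*(5 + b*z(4))*X = 9 - 13*(5 + 0*(-1/5))*(-18)/5 = 9 - 13*(5 + 0)*(-18)/5 = 9 - 65*(-18)/5 = 9 - 13*(-18) = 9 + 234 = 243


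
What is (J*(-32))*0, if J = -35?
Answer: 0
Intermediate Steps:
(J*(-32))*0 = -35*(-32)*0 = 1120*0 = 0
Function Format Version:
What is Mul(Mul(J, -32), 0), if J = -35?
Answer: 0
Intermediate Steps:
Mul(Mul(J, -32), 0) = Mul(Mul(-35, -32), 0) = Mul(1120, 0) = 0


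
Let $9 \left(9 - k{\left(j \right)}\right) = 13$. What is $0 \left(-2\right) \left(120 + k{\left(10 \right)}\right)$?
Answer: $0$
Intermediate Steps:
$k{\left(j \right)} = \frac{68}{9}$ ($k{\left(j \right)} = 9 - \frac{13}{9} = \frac{68}{9}$)
$0 \left(-2\right) \left(120 + k{\left(10 \right)}\right) = 0 \left(-2\right) \left(120 + \frac{68}{9}\right) = 0 \cdot \frac{1148}{9} = 0$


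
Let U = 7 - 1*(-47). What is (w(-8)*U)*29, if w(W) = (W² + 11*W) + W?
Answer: -50112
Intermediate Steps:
w(W) = W² + 12*W
U = 54 (U = 7 + 47 = 54)
(w(-8)*U)*29 = (-8*(12 - 8)*54)*29 = (-8*4*54)*29 = -32*54*29 = -1728*29 = -50112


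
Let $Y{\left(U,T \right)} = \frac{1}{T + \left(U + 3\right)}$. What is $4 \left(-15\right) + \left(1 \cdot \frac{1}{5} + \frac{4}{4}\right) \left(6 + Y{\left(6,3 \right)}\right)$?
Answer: $- \frac{527}{10} \approx -52.7$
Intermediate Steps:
$Y{\left(U,T \right)} = \frac{1}{3 + T + U}$ ($Y{\left(U,T \right)} = \frac{1}{T + \left(3 + U\right)} = \frac{1}{3 + T + U}$)
$4 \left(-15\right) + \left(1 \cdot \frac{1}{5} + \frac{4}{4}\right) \left(6 + Y{\left(6,3 \right)}\right) = 4 \left(-15\right) + \left(1 \cdot \frac{1}{5} + \frac{4}{4}\right) \left(6 + \frac{1}{3 + 3 + 6}\right) = -60 + \left(1 \cdot \frac{1}{5} + 4 \cdot \frac{1}{4}\right) \left(6 + \frac{1}{12}\right) = -60 + \left(\frac{1}{5} + 1\right) \left(6 + \frac{1}{12}\right) = -60 + \frac{6}{5} \cdot \frac{73}{12} = -60 + \frac{73}{10} = - \frac{527}{10}$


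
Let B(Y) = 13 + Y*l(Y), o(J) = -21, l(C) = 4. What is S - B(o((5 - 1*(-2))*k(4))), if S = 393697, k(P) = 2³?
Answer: 393768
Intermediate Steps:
k(P) = 8
B(Y) = 13 + 4*Y (B(Y) = 13 + Y*4 = 13 + 4*Y)
S - B(o((5 - 1*(-2))*k(4))) = 393697 - (13 + 4*(-21)) = 393697 - (13 - 84) = 393697 - 1*(-71) = 393697 + 71 = 393768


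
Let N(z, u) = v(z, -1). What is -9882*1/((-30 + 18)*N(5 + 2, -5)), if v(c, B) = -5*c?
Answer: -1647/70 ≈ -23.529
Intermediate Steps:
N(z, u) = -5*z
-9882*1/((-30 + 18)*N(5 + 2, -5)) = -9882*(-1/(5*(-30 + 18)*(5 + 2))) = -9882/(-5*7*(-12)) = -9882/((-35*(-12))) = -9882/420 = -9882*1/420 = -1647/70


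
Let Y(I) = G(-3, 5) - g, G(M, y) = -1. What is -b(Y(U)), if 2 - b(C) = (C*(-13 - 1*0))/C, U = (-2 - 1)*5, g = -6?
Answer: -15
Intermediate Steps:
U = -15 (U = -3*5 = -15)
Y(I) = 5 (Y(I) = -1 - 1*(-6) = -1 + 6 = 5)
b(C) = 15 (b(C) = 2 - C*(-13 - 1*0)/C = 2 - C*(-13 + 0)/C = 2 - C*(-13)/C = 2 - (-13*C)/C = 2 - 1*(-13) = 2 + 13 = 15)
-b(Y(U)) = -1*15 = -15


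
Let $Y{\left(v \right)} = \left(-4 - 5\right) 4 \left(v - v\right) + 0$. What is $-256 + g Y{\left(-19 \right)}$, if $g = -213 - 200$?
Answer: $-256$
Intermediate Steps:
$g = -413$ ($g = -213 - 200 = -413$)
$Y{\left(v \right)} = 0$ ($Y{\left(v \right)} = \left(-9\right) 4 \cdot 0 + 0 = \left(-36\right) 0 + 0 = 0 + 0 = 0$)
$-256 + g Y{\left(-19 \right)} = -256 - 0 = -256 + 0 = -256$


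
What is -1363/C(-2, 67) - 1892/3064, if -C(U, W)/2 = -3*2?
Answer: -524867/4596 ≈ -114.20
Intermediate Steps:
C(U, W) = 12 (C(U, W) = -(-6)*2 = -2*(-6) = 12)
-1363/C(-2, 67) - 1892/3064 = -1363/12 - 1892/3064 = -1363*1/12 - 1892*1/3064 = -1363/12 - 473/766 = -524867/4596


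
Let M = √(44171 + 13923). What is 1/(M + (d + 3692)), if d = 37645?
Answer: 41337/1708689475 - √58094/1708689475 ≈ 2.4051e-5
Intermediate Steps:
M = √58094 ≈ 241.03
1/(M + (d + 3692)) = 1/(√58094 + (37645 + 3692)) = 1/(√58094 + 41337) = 1/(41337 + √58094)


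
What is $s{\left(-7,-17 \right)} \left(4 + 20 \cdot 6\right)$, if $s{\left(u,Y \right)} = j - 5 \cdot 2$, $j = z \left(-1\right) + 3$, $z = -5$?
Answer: $-248$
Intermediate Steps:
$j = 8$ ($j = \left(-5\right) \left(-1\right) + 3 = 5 + 3 = 8$)
$s{\left(u,Y \right)} = -2$ ($s{\left(u,Y \right)} = 8 - 5 \cdot 2 = 8 - 10 = -2$)
$s{\left(-7,-17 \right)} \left(4 + 20 \cdot 6\right) = - 2 \left(4 + 20 \cdot 6\right) = - 2 \left(4 + 120\right) = \left(-2\right) 124 = -248$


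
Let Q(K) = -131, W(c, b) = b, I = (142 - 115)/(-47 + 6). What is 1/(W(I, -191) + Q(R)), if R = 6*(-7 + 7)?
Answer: -1/322 ≈ -0.0031056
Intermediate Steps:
I = -27/41 (I = 27/(-41) = 27*(-1/41) = -27/41 ≈ -0.65854)
R = 0 (R = 6*0 = 0)
1/(W(I, -191) + Q(R)) = 1/(-191 - 131) = 1/(-322) = -1/322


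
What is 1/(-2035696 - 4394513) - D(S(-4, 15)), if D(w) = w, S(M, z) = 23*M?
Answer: 591579227/6430209 ≈ 92.000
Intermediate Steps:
1/(-2035696 - 4394513) - D(S(-4, 15)) = 1/(-2035696 - 4394513) - 23*(-4) = 1/(-6430209) - 1*(-92) = -1/6430209 + 92 = 591579227/6430209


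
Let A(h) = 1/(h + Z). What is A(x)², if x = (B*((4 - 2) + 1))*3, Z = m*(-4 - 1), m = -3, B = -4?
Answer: 1/441 ≈ 0.0022676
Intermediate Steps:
Z = 15 (Z = -3*(-4 - 1) = -3*(-5) = 15)
x = -36 (x = -4*((4 - 2) + 1)*3 = -4*(2 + 1)*3 = -4*3*3 = -12*3 = -36)
A(h) = 1/(15 + h) (A(h) = 1/(h + 15) = 1/(15 + h))
A(x)² = (1/(15 - 36))² = (1/(-21))² = (-1/21)² = 1/441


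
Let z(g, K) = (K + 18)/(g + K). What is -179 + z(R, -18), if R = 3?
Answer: -179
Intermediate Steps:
z(g, K) = (18 + K)/(K + g)
-179 + z(R, -18) = -179 + (18 - 18)/(-18 + 3) = -179 + 0/(-15) = -179 - 1/15*0 = -179 + 0 = -179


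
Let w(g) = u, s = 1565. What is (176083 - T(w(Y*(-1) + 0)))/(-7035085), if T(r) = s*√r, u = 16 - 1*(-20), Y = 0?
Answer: -166693/7035085 ≈ -0.023695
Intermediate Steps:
u = 36 (u = 16 + 20 = 36)
w(g) = 36
T(r) = 1565*√r
(176083 - T(w(Y*(-1) + 0)))/(-7035085) = (176083 - 1565*√36)/(-7035085) = (176083 - 1565*6)*(-1/7035085) = (176083 - 1*9390)*(-1/7035085) = (176083 - 9390)*(-1/7035085) = 166693*(-1/7035085) = -166693/7035085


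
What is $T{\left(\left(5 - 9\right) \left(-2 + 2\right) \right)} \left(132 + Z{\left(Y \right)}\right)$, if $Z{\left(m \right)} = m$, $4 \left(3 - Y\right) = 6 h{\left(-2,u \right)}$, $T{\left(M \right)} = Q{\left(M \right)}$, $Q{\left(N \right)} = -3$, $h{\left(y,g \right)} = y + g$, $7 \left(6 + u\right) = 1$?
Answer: $- \frac{6165}{14} \approx -440.36$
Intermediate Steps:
$u = - \frac{41}{7}$ ($u = -6 + \frac{1}{7} \cdot 1 = -6 + \frac{1}{7} = - \frac{41}{7} \approx -5.8571$)
$h{\left(y,g \right)} = g + y$
$T{\left(M \right)} = -3$
$Y = \frac{207}{14}$ ($Y = 3 - \frac{6 \left(- \frac{41}{7} - 2\right)}{4} = 3 - \frac{6 \left(- \frac{55}{7}\right)}{4} = 3 - - \frac{165}{14} = 3 + \frac{165}{14} = \frac{207}{14} \approx 14.786$)
$T{\left(\left(5 - 9\right) \left(-2 + 2\right) \right)} \left(132 + Z{\left(Y \right)}\right) = - 3 \left(132 + \frac{207}{14}\right) = \left(-3\right) \frac{2055}{14} = - \frac{6165}{14}$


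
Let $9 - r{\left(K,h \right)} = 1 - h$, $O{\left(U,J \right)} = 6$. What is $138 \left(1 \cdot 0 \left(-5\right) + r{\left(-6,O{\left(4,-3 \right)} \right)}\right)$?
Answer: $1932$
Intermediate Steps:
$r{\left(K,h \right)} = 8 + h$ ($r{\left(K,h \right)} = 9 - \left(1 - h\right) = 9 + \left(-1 + h\right) = 8 + h$)
$138 \left(1 \cdot 0 \left(-5\right) + r{\left(-6,O{\left(4,-3 \right)} \right)}\right) = 138 \left(1 \cdot 0 \left(-5\right) + \left(8 + 6\right)\right) = 138 \left(0 \left(-5\right) + 14\right) = 138 \left(0 + 14\right) = 138 \cdot 14 = 1932$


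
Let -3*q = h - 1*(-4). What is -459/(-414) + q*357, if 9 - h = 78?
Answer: 355861/46 ≈ 7736.1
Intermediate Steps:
h = -69 (h = 9 - 1*78 = 9 - 78 = -69)
q = 65/3 (q = -(-69 - 1*(-4))/3 = -(-69 + 4)/3 = -⅓*(-65) = 65/3 ≈ 21.667)
-459/(-414) + q*357 = -459/(-414) + (65/3)*357 = -459*(-1/414) + 7735 = 51/46 + 7735 = 355861/46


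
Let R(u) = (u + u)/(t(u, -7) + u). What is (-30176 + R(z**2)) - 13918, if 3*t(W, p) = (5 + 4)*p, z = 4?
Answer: -220502/5 ≈ -44100.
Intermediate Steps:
t(W, p) = 3*p (t(W, p) = ((5 + 4)*p)/3 = (9*p)/3 = 3*p)
R(u) = 2*u/(-21 + u) (R(u) = (u + u)/(3*(-7) + u) = (2*u)/(-21 + u) = 2*u/(-21 + u))
(-30176 + R(z**2)) - 13918 = (-30176 + 2*4**2/(-21 + 4**2)) - 13918 = (-30176 + 2*16/(-21 + 16)) - 13918 = (-30176 + 2*16/(-5)) - 13918 = (-30176 + 2*16*(-1/5)) - 13918 = (-30176 - 32/5) - 13918 = -150912/5 - 13918 = -220502/5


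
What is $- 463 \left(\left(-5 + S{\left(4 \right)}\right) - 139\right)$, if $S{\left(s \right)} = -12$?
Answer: $72228$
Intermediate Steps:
$- 463 \left(\left(-5 + S{\left(4 \right)}\right) - 139\right) = - 463 \left(\left(-5 - 12\right) - 139\right) = - 463 \left(-17 - 139\right) = \left(-463\right) \left(-156\right) = 72228$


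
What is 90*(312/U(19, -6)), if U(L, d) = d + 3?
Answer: -9360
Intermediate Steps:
U(L, d) = 3 + d
90*(312/U(19, -6)) = 90*(312/(3 - 6)) = 90*(312/(-3)) = 90*(312*(-⅓)) = 90*(-104) = -9360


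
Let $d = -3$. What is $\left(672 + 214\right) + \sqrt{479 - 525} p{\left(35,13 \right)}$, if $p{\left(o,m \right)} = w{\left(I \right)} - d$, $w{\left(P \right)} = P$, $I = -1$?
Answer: $886 + 2 i \sqrt{46} \approx 886.0 + 13.565 i$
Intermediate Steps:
$p{\left(o,m \right)} = 2$ ($p{\left(o,m \right)} = -1 - -3 = -1 + 3 = 2$)
$\left(672 + 214\right) + \sqrt{479 - 525} p{\left(35,13 \right)} = \left(672 + 214\right) + \sqrt{479 - 525} \cdot 2 = 886 + \sqrt{-46} \cdot 2 = 886 + i \sqrt{46} \cdot 2 = 886 + 2 i \sqrt{46}$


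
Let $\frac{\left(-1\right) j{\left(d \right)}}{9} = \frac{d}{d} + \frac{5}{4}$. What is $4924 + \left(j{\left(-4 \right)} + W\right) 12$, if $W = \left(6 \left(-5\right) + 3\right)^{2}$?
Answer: $13429$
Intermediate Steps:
$j{\left(d \right)} = - \frac{81}{4}$ ($j{\left(d \right)} = - 9 \left(\frac{d}{d} + \frac{5}{4}\right) = - 9 \left(1 + 5 \cdot \frac{1}{4}\right) = - 9 \left(1 + \frac{5}{4}\right) = \left(-9\right) \frac{9}{4} = - \frac{81}{4}$)
$W = 729$ ($W = \left(-30 + 3\right)^{2} = \left(-27\right)^{2} = 729$)
$4924 + \left(j{\left(-4 \right)} + W\right) 12 = 4924 + \left(- \frac{81}{4} + 729\right) 12 = 4924 + \frac{2835}{4} \cdot 12 = 4924 + 8505 = 13429$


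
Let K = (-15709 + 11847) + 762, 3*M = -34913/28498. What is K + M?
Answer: -265066313/85494 ≈ -3100.4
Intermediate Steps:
M = -34913/85494 (M = (-34913/28498)/3 = (-34913*1/28498)/3 = (⅓)*(-34913/28498) = -34913/85494 ≈ -0.40837)
K = -3100 (K = -3862 + 762 = -3100)
K + M = -3100 - 34913/85494 = -265066313/85494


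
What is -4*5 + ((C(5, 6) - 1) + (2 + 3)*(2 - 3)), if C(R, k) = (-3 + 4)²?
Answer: -25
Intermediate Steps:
C(R, k) = 1 (C(R, k) = 1² = 1)
-4*5 + ((C(5, 6) - 1) + (2 + 3)*(2 - 3)) = -4*5 + ((1 - 1) + (2 + 3)*(2 - 3)) = -20 + (0 + 5*(-1)) = -20 + (0 - 5) = -20 - 5 = -25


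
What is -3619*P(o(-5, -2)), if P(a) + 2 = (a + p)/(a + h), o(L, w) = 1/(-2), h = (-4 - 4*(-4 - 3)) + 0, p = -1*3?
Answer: 7777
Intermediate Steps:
p = -3
h = 24 (h = (-4 - 4*(-7)) + 0 = (-4 + 28) + 0 = 24 + 0 = 24)
o(L, w) = -½
P(a) = -2 + (-3 + a)/(24 + a) (P(a) = -2 + (a - 3)/(a + 24) = -2 + (-3 + a)/(24 + a))
-3619*P(o(-5, -2)) = -3619*(-51 - 1*(-½))/(24 - ½) = -3619*(-51 + ½)/47/2 = -154*(-101)/2 = -3619*(-101/47) = 7777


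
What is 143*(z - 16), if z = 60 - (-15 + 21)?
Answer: 5434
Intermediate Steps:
z = 54 (z = 60 - 1*6 = 60 - 6 = 54)
143*(z - 16) = 143*(54 - 16) = 143*38 = 5434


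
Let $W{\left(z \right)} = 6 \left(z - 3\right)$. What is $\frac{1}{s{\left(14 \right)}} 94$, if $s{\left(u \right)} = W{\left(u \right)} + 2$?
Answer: $\frac{47}{34} \approx 1.3824$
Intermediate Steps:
$W{\left(z \right)} = -18 + 6 z$ ($W{\left(z \right)} = 6 \left(-3 + z\right) = -18 + 6 z$)
$s{\left(u \right)} = -16 + 6 u$ ($s{\left(u \right)} = \left(-18 + 6 u\right) + 2 = -16 + 6 u$)
$\frac{1}{s{\left(14 \right)}} 94 = \frac{1}{-16 + 6 \cdot 14} \cdot 94 = \frac{1}{-16 + 84} \cdot 94 = \frac{1}{68} \cdot 94 = \frac{47}{34}$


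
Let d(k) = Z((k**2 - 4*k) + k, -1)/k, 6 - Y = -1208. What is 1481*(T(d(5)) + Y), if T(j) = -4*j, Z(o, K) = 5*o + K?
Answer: 8699394/5 ≈ 1.7399e+6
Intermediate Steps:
Y = 1214 (Y = 6 - 1*(-1208) = 6 + 1208 = 1214)
Z(o, K) = K + 5*o
d(k) = (-1 - 15*k + 5*k**2)/k (d(k) = (-1 + 5*((k**2 - 4*k) + k))/k = (-1 + 5*(k**2 - 3*k))/k = (-1 + (-15*k + 5*k**2))/k = (-1 - 15*k + 5*k**2)/k)
1481*(T(d(5)) + Y) = 1481*(-4*(-15 - 1/5 + 5*5) + 1214) = 1481*(-4*(-15 - 1*1/5 + 25) + 1214) = 1481*(-4*(-15 - 1/5 + 25) + 1214) = 1481*(-4*49/5 + 1214) = 1481*(-196/5 + 1214) = 1481*(5874/5) = 8699394/5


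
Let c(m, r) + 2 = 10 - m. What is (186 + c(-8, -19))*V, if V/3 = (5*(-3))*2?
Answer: -18180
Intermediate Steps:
c(m, r) = 8 - m (c(m, r) = -2 + (10 - m) = 8 - m)
V = -90 (V = 3*((5*(-3))*2) = 3*(-15*2) = 3*(-30) = -90)
(186 + c(-8, -19))*V = (186 + (8 - 1*(-8)))*(-90) = (186 + (8 + 8))*(-90) = (186 + 16)*(-90) = 202*(-90) = -18180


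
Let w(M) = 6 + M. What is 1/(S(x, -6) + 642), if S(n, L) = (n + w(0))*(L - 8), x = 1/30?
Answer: 15/8363 ≈ 0.0017936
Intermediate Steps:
x = 1/30 ≈ 0.033333
S(n, L) = (-8 + L)*(6 + n) (S(n, L) = (n + (6 + 0))*(L - 8) = (n + 6)*(-8 + L) = (6 + n)*(-8 + L) = (-8 + L)*(6 + n))
1/(S(x, -6) + 642) = 1/((-48 - 8*1/30 + 6*(-6) - 6*1/30) + 642) = 1/((-48 - 4/15 - 36 - ⅕) + 642) = 1/(-1267/15 + 642) = 1/(8363/15) = 15/8363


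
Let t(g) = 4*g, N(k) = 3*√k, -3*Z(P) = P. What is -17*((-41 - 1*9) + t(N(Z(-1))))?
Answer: 850 - 68*√3 ≈ 732.22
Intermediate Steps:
Z(P) = -P/3
-17*((-41 - 1*9) + t(N(Z(-1)))) = -17*((-41 - 1*9) + 4*(3*√(-⅓*(-1)))) = -17*((-41 - 9) + 4*(3*√(⅓))) = -17*(-50 + 4*(3*(√3/3))) = -17*(-50 + 4*√3) = 850 - 68*√3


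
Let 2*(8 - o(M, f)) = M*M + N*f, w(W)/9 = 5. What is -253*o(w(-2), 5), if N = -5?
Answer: 250976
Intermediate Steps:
w(W) = 45 (w(W) = 9*5 = 45)
o(M, f) = 8 - M²/2 + 5*f/2 (o(M, f) = 8 - (M*M - 5*f)/2 = 8 - (M² - 5*f)/2 = 8 + (-M²/2 + 5*f/2) = 8 - M²/2 + 5*f/2)
-253*o(w(-2), 5) = -253*(8 - ½*45² + (5/2)*5) = -253*(8 - ½*2025 + 25/2) = -253*(8 - 2025/2 + 25/2) = -253*(-992) = 250976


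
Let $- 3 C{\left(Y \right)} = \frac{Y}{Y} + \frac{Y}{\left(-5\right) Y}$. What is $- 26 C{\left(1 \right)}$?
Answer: $\frac{104}{15} \approx 6.9333$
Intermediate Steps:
$C{\left(Y \right)} = - \frac{4}{15}$ ($C{\left(Y \right)} = - \frac{\frac{Y}{Y} + \frac{Y}{\left(-5\right) Y}}{3} = - \frac{1 + Y \left(- \frac{1}{5 Y}\right)}{3} = - \frac{1 - \frac{1}{5}}{3} = \left(- \frac{1}{3}\right) \frac{4}{5} = - \frac{4}{15}$)
$- 26 C{\left(1 \right)} = \left(-26\right) \left(- \frac{4}{15}\right) = \frac{104}{15}$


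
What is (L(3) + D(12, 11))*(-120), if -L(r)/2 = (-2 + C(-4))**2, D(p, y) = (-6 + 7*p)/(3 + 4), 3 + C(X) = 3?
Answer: -2640/7 ≈ -377.14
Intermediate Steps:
C(X) = 0 (C(X) = -3 + 3 = 0)
D(p, y) = -6/7 + p (D(p, y) = (-6 + 7*p)/7 = (-6 + 7*p)*(1/7) = -6/7 + p)
L(r) = -8 (L(r) = -2*(-2 + 0)**2 = -2*(-2)**2 = -2*4 = -8)
(L(3) + D(12, 11))*(-120) = (-8 + (-6/7 + 12))*(-120) = (-8 + 78/7)*(-120) = (22/7)*(-120) = -2640/7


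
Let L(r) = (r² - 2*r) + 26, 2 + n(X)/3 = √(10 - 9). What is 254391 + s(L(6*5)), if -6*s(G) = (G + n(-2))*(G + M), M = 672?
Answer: 99526/3 ≈ 33175.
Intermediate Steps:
n(X) = -3 (n(X) = -6 + 3*√(10 - 9) = -6 + 3*√1 = -6 + 3*1 = -6 + 3 = -3)
L(r) = 26 + r² - 2*r
s(G) = -(-3 + G)*(672 + G)/6 (s(G) = -(G - 3)*(G + 672)/6 = -(-3 + G)*(672 + G)/6)
254391 + s(L(6*5)) = 254391 + (336 - 223*(26 + (6*5)² - 12*5)/2 - (26 + (6*5)² - 12*5)²/6) = 254391 + (336 - 223*(26 + 30² - 2*30)/2 - (26 + 30² - 2*30)²/6) = 254391 + (336 - 223*(26 + 900 - 60)/2 - (26 + 900 - 60)²/6) = 254391 + (336 - 223/2*866 - ⅙*866²) = 254391 + (336 - 96559 - ⅙*749956) = 254391 + (336 - 96559 - 374978/3) = 254391 - 663647/3 = 99526/3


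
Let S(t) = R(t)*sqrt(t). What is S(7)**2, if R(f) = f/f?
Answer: 7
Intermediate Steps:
R(f) = 1
S(t) = sqrt(t) (S(t) = 1*sqrt(t) = sqrt(t))
S(7)**2 = (sqrt(7))**2 = 7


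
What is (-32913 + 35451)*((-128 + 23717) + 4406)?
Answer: 71051310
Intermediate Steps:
(-32913 + 35451)*((-128 + 23717) + 4406) = 2538*(23589 + 4406) = 2538*27995 = 71051310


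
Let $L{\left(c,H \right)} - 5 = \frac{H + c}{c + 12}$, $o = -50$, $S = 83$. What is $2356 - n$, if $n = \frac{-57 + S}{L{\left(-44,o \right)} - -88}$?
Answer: $\frac{3616044}{1535} \approx 2355.7$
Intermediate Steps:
$L{\left(c,H \right)} = 5 + \frac{H + c}{12 + c}$ ($L{\left(c,H \right)} = 5 + \frac{H + c}{c + 12} = 5 + \frac{H + c}{12 + c}$)
$n = \frac{416}{1535}$ ($n = \frac{-57 + 83}{\frac{60 - 50 + 6 \left(-44\right)}{12 - 44} - -88} = \frac{26}{\frac{60 - 50 - 264}{-32} + 88} = \frac{26}{\left(- \frac{1}{32}\right) \left(-254\right) + 88} = \frac{26}{\frac{127}{16} + 88} = \frac{26}{\frac{1535}{16}} = 26 \cdot \frac{16}{1535} = \frac{416}{1535} \approx 0.27101$)
$2356 - n = 2356 - \frac{416}{1535} = \frac{3616044}{1535}$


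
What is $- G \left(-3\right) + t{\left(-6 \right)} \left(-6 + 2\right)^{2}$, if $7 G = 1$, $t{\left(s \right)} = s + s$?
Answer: $- \frac{1341}{7} \approx -191.57$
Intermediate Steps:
$t{\left(s \right)} = 2 s$
$G = \frac{1}{7}$ ($G = \frac{1}{7} \cdot 1 = \frac{1}{7} \approx 0.14286$)
$- G \left(-3\right) + t{\left(-6 \right)} \left(-6 + 2\right)^{2} = \left(-1\right) \frac{1}{7} \left(-3\right) + 2 \left(-6\right) \left(-6 + 2\right)^{2} = \left(- \frac{1}{7}\right) \left(-3\right) - 12 \left(-4\right)^{2} = \frac{3}{7} - 192 = - \frac{1341}{7}$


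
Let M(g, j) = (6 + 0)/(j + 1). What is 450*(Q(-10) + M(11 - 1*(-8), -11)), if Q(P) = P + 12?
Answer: 630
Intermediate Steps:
Q(P) = 12 + P
M(g, j) = 6/(1 + j)
450*(Q(-10) + M(11 - 1*(-8), -11)) = 450*((12 - 10) + 6/(1 - 11)) = 450*(2 + 6/(-10)) = 450*(2 + 6*(-⅒)) = 450*(2 - ⅗) = 450*(7/5) = 630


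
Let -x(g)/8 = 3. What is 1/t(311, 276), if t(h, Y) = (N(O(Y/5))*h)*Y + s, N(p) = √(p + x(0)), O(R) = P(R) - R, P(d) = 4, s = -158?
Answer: -395/1385150014858 - 42918*I*√470/692575007429 ≈ -2.8517e-10 - 1.3435e-6*I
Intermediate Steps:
x(g) = -24 (x(g) = -8*3 = -24)
O(R) = 4 - R
N(p) = √(-24 + p) (N(p) = √(p - 24) = √(-24 + p))
t(h, Y) = -158 + Y*h*√(-20 - Y/5) (t(h, Y) = (√(-24 + (4 - Y/5))*h)*Y - 158 = (√(-20 - Y/5)*h)*Y - 158 = (h*√(-20 - Y/5))*Y - 158 = Y*h*√(-20 - Y/5) - 158 = -158 + Y*h*√(-20 - Y/5))
1/t(311, 276) = 1/(-158 + (⅕)*276*311*√(-500 - 5*276)) = 1/(-158 + (⅕)*276*311*√(-500 - 1380)) = 1/(-158 + (⅕)*276*311*√(-1880)) = 1/(-158 + (⅕)*276*311*(2*I*√470)) = 1/(-158 + 171672*I*√470/5)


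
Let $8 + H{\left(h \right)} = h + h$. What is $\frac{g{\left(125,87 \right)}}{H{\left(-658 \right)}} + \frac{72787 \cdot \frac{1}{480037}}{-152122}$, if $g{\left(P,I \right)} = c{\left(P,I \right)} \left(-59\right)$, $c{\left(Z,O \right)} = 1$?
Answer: $\frac{2154165376169}{48342012796268} \approx 0.044561$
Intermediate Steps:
$H{\left(h \right)} = -8 + 2 h$ ($H{\left(h \right)} = -8 + \left(h + h\right) = -8 + 2 h$)
$g{\left(P,I \right)} = -59$ ($g{\left(P,I \right)} = 1 \left(-59\right) = -59$)
$\frac{g{\left(125,87 \right)}}{H{\left(-658 \right)}} + \frac{72787 \cdot \frac{1}{480037}}{-152122} = - \frac{59}{-8 + 2 \left(-658\right)} + \frac{72787 \cdot \frac{1}{480037}}{-152122} = - \frac{59}{-8 - 1316} + 72787 \cdot \frac{1}{480037} \left(- \frac{1}{152122}\right) = - \frac{59}{-1324} + \frac{72787}{480037} \left(- \frac{1}{152122}\right) = \left(-59\right) \left(- \frac{1}{1324}\right) - \frac{72787}{73024188514} = \frac{59}{1324} - \frac{72787}{73024188514} = \frac{2154165376169}{48342012796268}$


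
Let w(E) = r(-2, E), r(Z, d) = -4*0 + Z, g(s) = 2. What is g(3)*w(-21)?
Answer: -4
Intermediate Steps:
r(Z, d) = Z (r(Z, d) = 0 + Z = Z)
w(E) = -2
g(3)*w(-21) = 2*(-2) = -4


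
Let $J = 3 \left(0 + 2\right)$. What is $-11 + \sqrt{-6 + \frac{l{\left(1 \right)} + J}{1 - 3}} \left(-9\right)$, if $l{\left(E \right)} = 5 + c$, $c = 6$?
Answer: $-11 - \frac{9 i \sqrt{58}}{2} \approx -11.0 - 34.271 i$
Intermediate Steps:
$l{\left(E \right)} = 11$ ($l{\left(E \right)} = 5 + 6 = 11$)
$J = 6$ ($J = 3 \cdot 2 = 6$)
$-11 + \sqrt{-6 + \frac{l{\left(1 \right)} + J}{1 - 3}} \left(-9\right) = -11 + \sqrt{-6 + \frac{11 + 6}{1 - 3}} \left(-9\right) = -11 + \sqrt{-6 + \frac{17}{-2}} \left(-9\right) = -11 + \sqrt{-6 + 17 \left(- \frac{1}{2}\right)} \left(-9\right) = -11 + \sqrt{-6 - \frac{17}{2}} \left(-9\right) = -11 + \sqrt{- \frac{29}{2}} \left(-9\right) = -11 + \frac{i \sqrt{58}}{2} \left(-9\right) = -11 - \frac{9 i \sqrt{58}}{2}$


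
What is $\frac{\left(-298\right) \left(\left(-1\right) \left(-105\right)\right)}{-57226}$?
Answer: $\frac{15645}{28613} \approx 0.54678$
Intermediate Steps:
$\frac{\left(-298\right) \left(\left(-1\right) \left(-105\right)\right)}{-57226} = \left(-298\right) 105 \left(- \frac{1}{57226}\right) = \left(-31290\right) \left(- \frac{1}{57226}\right) = \frac{15645}{28613}$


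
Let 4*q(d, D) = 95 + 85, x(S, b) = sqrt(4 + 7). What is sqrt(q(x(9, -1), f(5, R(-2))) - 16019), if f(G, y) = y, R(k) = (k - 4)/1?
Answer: 7*I*sqrt(326) ≈ 126.39*I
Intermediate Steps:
R(k) = -4 + k (R(k) = 1*(-4 + k) = -4 + k)
x(S, b) = sqrt(11)
q(d, D) = 45 (q(d, D) = (95 + 85)/4 = (1/4)*180 = 45)
sqrt(q(x(9, -1), f(5, R(-2))) - 16019) = sqrt(45 - 16019) = sqrt(-15974) = 7*I*sqrt(326)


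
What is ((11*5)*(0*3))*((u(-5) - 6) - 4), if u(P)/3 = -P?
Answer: 0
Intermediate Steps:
u(P) = -3*P (u(P) = 3*(-P) = -3*P)
((11*5)*(0*3))*((u(-5) - 6) - 4) = ((11*5)*(0*3))*((-3*(-5) - 6) - 4) = (55*0)*((15 - 6) - 4) = 0*(9 - 4) = 0*5 = 0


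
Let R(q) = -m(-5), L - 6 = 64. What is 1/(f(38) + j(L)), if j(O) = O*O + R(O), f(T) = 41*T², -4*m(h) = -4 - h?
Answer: 4/256417 ≈ 1.5600e-5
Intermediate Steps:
m(h) = 1 + h/4 (m(h) = -(-4 - h)/4 = 1 + h/4)
L = 70 (L = 6 + 64 = 70)
R(q) = ¼ (R(q) = -(1 + (¼)*(-5)) = -(1 - 5/4) = -1*(-¼) = ¼)
j(O) = ¼ + O² (j(O) = O*O + ¼ = O² + ¼ = ¼ + O²)
1/(f(38) + j(L)) = 1/(41*38² + (¼ + 70²)) = 1/(41*1444 + (¼ + 4900)) = 1/(59204 + 19601/4) = 1/(256417/4) = 4/256417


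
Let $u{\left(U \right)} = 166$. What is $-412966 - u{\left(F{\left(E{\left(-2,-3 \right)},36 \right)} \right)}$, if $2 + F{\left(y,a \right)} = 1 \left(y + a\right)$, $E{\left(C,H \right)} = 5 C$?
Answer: $-413132$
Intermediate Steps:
$F{\left(y,a \right)} = -2 + a + y$ ($F{\left(y,a \right)} = -2 + 1 \left(y + a\right) = -2 + 1 \left(a + y\right) = -2 + \left(a + y\right) = -2 + a + y$)
$-412966 - u{\left(F{\left(E{\left(-2,-3 \right)},36 \right)} \right)} = -412966 - 166 = -413132$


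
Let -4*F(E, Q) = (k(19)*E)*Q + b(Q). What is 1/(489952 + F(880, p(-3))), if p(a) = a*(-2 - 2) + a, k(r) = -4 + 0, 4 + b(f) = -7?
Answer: 4/1991499 ≈ 2.0085e-6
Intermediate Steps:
b(f) = -11 (b(f) = -4 - 7 = -11)
k(r) = -4
p(a) = -3*a (p(a) = a*(-4) + a = -4*a + a = -3*a)
F(E, Q) = 11/4 + E*Q (F(E, Q) = -((-4*E)*Q - 11)/4 = -(-4*E*Q - 11)/4 = -(-11 - 4*E*Q)/4 = 11/4 + E*Q)
1/(489952 + F(880, p(-3))) = 1/(489952 + (11/4 + 880*(-3*(-3)))) = 1/(489952 + (11/4 + 880*9)) = 1/(489952 + (11/4 + 7920)) = 1/(489952 + 31691/4) = 1/(1991499/4) = 4/1991499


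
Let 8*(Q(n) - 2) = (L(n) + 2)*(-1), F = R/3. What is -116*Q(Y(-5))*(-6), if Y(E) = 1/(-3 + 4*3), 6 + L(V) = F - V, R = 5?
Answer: 4814/3 ≈ 1604.7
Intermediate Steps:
F = 5/3 ≈ 1.6667
L(V) = -13/3 - V (L(V) = -6 + (5/3 - V) = -13/3 - V)
Y(E) = ⅑ (Y(E) = 1/(-3 + 12) = 1/9 = ⅑)
Q(n) = 55/24 + n/8 (Q(n) = 2 + (((-13/3 - n) + 2)*(-1))/8 = 2 + ((-7/3 - n)*(-1))/8 = 2 + (7/3 + n)/8 = 2 + (7/24 + n/8) = 55/24 + n/8)
-116*Q(Y(-5))*(-6) = -116*(55/24 + (⅛)*(⅑))*(-6) = -116*(55/24 + 1/72)*(-6) = -2407*(-6)/9 = -116*(-83/6) = 4814/3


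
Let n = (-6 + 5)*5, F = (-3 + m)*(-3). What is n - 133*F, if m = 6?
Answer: 1192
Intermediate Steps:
F = -9 (F = (-3 + 6)*(-3) = 3*(-3) = -9)
n = -5 (n = -1*5 = -5)
n - 133*F = -5 - 133*(-9) = -5 + 1197 = 1192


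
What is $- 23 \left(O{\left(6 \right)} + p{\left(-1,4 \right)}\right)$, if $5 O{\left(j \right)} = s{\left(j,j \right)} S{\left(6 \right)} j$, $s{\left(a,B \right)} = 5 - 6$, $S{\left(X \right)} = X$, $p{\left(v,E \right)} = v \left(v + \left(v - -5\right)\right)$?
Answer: $\frac{1173}{5} \approx 234.6$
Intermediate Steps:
$p{\left(v,E \right)} = v \left(5 + 2 v\right)$ ($p{\left(v,E \right)} = v \left(v + \left(v + 5\right)\right) = v \left(v + \left(5 + v\right)\right) = v \left(5 + 2 v\right)$)
$s{\left(a,B \right)} = -1$ ($s{\left(a,B \right)} = 5 - 6 = -1$)
$O{\left(j \right)} = - \frac{6 j}{5}$ ($O{\left(j \right)} = \frac{\left(-1\right) 6 j}{5} = \frac{\left(-6\right) j}{5} = - \frac{6 j}{5}$)
$- 23 \left(O{\left(6 \right)} + p{\left(-1,4 \right)}\right) = - 23 \left(\left(- \frac{6}{5}\right) 6 - \left(5 + 2 \left(-1\right)\right)\right) = - 23 \left(- \frac{36}{5} - \left(5 - 2\right)\right) = - 23 \left(- \frac{36}{5} - 3\right) = \left(-23\right) \left(- \frac{51}{5}\right) = \frac{1173}{5}$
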